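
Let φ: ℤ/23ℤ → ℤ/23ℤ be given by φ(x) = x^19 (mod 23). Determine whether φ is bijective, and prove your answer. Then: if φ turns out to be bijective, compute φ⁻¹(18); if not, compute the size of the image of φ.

Since 23 is prime, the nonzero elements of ℤ/23ℤ form a cyclic group of order 22.
As gcd(19, 22) = 1, raising to the 19th power is a bijection on this group: if s^19 ≡ t^19 then (st^{−1})^19 = 1, and the only element of order dividing gcd(19, 22) = 1 is 1, so s = t.
With φ(0) = 0 this makes φ injective on all of ℤ/23ℤ, hence bijective (finite equal-size domain and codomain). In particular φ is bijective.
Since φ is bijective, we find the preimage of 18. The inverse of x ↦ x^19 on (ℤ/23ℤ)^× is x ↦ x^7, because 19·7 = 133 = 6·22 + 1 ≡ 1 (mod 22) and x^{22} = 1 for x ≠ 0 (Fermat). So φ⁻¹(18) = 18^7 mod 23.
Repeated squaring mod 23: 18^1 ≡ 18, 18^2 ≡ 18² = 324 ≡ 2, 18^4 ≡ 2² = 4. Since 7 = 4 + 2 + 1, 18^7 ≡ 4·2·18: 4·2 = 8, then 8·18 = 144 ≡ 6. So 18^7 ≡ 6 (mod 23).
Hence φ⁻¹(18) = 6.

6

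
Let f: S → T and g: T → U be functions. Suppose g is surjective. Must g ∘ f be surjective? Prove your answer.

not surjective

No. Take S = {0}, T = U = {0, 1, 2, 3, 4}, f(0) = 0, and g = identity (surjective).
Then (g ∘ f)(0) = 0, and 4 ∈ U has no preimage under g ∘ f, so g ∘ f is not surjective.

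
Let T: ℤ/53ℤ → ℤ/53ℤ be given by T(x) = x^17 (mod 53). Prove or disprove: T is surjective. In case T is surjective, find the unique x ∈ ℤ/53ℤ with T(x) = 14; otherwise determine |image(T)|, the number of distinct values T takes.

Since 53 is prime, the nonzero elements of ℤ/53ℤ form a cyclic group of order 52.
As gcd(17, 52) = 1, raising to the 17th power is a bijection on this group: if s^17 ≡ t^17 then (st^{−1})^17 = 1, and the only element of order dividing gcd(17, 52) = 1 is 1, so s = t.
With T(0) = 0 this makes T injective on all of ℤ/53ℤ, hence bijective (finite equal-size domain and codomain). In particular T is surjective.
Since T is surjective, we find the preimage of 14. The inverse of x ↦ x^17 on (ℤ/53ℤ)^× is x ↦ x^49, because 17·49 = 833 = 16·52 + 1 ≡ 1 (mod 52) and x^{52} = 1 for x ≠ 0 (Fermat). So T⁻¹(14) = 14^49 mod 53.
Repeated squaring mod 53: 14^1 ≡ 14, 14^2 ≡ 14² = 196 ≡ 37, 14^4 ≡ 37² = 1369 ≡ 44, 14^8 ≡ 44² = 1936 ≡ 28, 14^16 ≡ 28² = 784 ≡ 42, 14^32 ≡ 42² = 1764 ≡ 15. Since 49 = 32 + 16 + 1, 14^49 ≡ 15·42·14: 15·42 = 630 ≡ 47, then 47·14 = 658 ≡ 22. So 14^49 ≡ 22 (mod 53).
Hence T⁻¹(14) = 22.

22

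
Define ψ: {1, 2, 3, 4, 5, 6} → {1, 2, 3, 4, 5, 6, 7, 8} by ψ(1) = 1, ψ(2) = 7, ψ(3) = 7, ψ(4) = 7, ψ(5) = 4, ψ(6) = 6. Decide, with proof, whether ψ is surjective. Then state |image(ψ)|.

4

No element maps to 2, so ψ is not surjective.
The image of ψ is {1, 4, 6, 7}, which has 4 elements.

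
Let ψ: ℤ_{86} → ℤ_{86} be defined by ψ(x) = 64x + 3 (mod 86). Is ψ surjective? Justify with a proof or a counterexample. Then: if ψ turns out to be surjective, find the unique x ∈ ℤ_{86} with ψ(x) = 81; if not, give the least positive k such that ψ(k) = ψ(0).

43

Since gcd(64, 86) = 2, we have 64x ≡ 0 (mod 2) for all x, so ψ(x) ≡ 1 (mod 2).
But 0 ≢ 1 (mod 2), so 0 ∈ ℤ_{86} has no preimage. Hence ψ is not surjective.
Since ψ is not surjective, we find the least positive k with ψ(k) = ψ(0): this means 64k ≡ 0 (mod 86), i.e. 86 ∣ 64k. Since gcd(64, 86) = 2, dividing through by 2 this holds exactly when 43 ∣ 32k, and as gcd(32, 43) = 1, exactly when 43 ∣ k.
The smallest positive such k is 43.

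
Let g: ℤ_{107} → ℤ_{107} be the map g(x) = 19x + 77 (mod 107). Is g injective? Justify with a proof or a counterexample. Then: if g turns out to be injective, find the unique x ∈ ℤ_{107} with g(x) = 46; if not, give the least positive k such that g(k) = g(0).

Suppose g(a) = g(b) in ℤ_{107}. Then 19a + 77 ≡ 19b + 77 (mod 107), so 19(a − b) ≡ 0 (mod 107).
Since gcd(19, 107) = 1, 19 is invertible modulo 107, so a − b ≡ 0 (mod 107), i.e. a = b.
So g is injective.
We now compute 19⁻¹ mod 107 explicitly. Euclid's algorithm: 107 = 5·19 + 12, 19 = 1·12 + 7, 12 = 1·7 + 5, 7 = 1·5 + 2, 5 = 2·2 + 1; back-substituting gives 1 = 62·19 − 11·107, so 19⁻¹ ≡ 62 (mod 107).
Since g is injective, we find g⁻¹(46): we need 19x ≡ 46 − 77 ≡ 76 (mod 107). Using 19⁻¹ = 62: x ≡ 62·76 = 4712 = 44·107 + 4, so x = 4.
Check: g(4) = 19·4 + 77 = 153 = 1·107 + 46 ≡ 46 (mod 107).

4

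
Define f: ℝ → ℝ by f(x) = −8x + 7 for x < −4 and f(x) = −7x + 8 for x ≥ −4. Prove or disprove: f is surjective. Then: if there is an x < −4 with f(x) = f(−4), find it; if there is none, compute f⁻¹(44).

Both pieces are strictly decreasing (slopes −8 and −7), so each is injective on its own interval.
The left piece maps (−∞, −4) onto (39, ∞); the right piece maps [−4, ∞) onto (−∞, 36].
The union (39, ∞) ∪ (−∞, 36] omits the interval between 39 and 36; in particular 39 has no preimage. So f is not surjective.
Because the two images are disjoint, no x < −4 has f(x) = f(−4), so we compute f⁻¹(44): 44 lies in (39, ∞), so solve −8x + 7 = 44: x = (44 − 7)/(−8) = −37/8.

-37/8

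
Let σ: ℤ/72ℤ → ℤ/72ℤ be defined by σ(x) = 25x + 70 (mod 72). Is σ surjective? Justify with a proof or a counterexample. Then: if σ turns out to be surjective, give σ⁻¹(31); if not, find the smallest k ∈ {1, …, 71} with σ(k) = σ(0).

33

Since gcd(25, 72) = 1, 25 is invertible modulo 72. Euclid's algorithm: 72 = 2·25 + 22, 25 = 1·22 + 3, 22 = 7·3 + 1; back-substituting gives 1 = 49·25 − 17·72, so 25⁻¹ ≡ 49 (mod 72).
Then y ↦ 49(y − 70) is a two-sided inverse to σ, so every y ∈ ℤ/72ℤ has a preimage.
So σ is surjective.
Since σ is surjective, we compute σ⁻¹(31): solve 25x + 70 ≡ 31 (mod 72), i.e. 25x ≡ 33 (mod 72).
Multiplying by 25⁻¹ = 49 gives x ≡ 49·33 = 1617 = 22·72 + 33 ≡ 33 (mod 72).
Check: σ(33) = 25·33 + 70 = 895 = 12·72 + 31 ≡ 31 (mod 72).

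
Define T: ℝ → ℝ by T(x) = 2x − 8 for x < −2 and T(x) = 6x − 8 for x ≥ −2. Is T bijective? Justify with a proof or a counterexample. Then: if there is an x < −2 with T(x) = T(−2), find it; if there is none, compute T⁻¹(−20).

-6

Both pieces are strictly increasing (slopes 2 and 6), so each is injective on its own interval.
The left piece maps (−∞, −2) onto (−∞, −12); the right piece maps [−2, ∞) onto [−20, ∞).
These images overlap. In particular T(−2) = −20 (right piece), and solving 2x − 8 = −20 on the left piece gives x = −6 < −2.
So T(−6) = T(−2) with −6 ≠ −2, and T is not injective, hence not bijective. This x = −6 is the requested value below −2.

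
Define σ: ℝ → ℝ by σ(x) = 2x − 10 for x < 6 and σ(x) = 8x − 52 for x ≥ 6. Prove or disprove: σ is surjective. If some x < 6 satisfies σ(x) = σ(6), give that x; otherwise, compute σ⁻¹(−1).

3

Both pieces are strictly increasing (slopes 2 and 8), so each is injective on its own interval.
The left piece maps (−∞, 6) onto (−∞, 2); the right piece maps [6, ∞) onto [−4, ∞).
The union (−∞, 2) ∪ [−4, ∞) covers ℝ, so σ is surjective.
For the follow-up: the images overlap, so an x < 6 with σ(x) = σ(6) exists. σ(6) = −4; solving 2x − 10 = −4 for x < 6 gives x = (−4 + 10)/2 = 3.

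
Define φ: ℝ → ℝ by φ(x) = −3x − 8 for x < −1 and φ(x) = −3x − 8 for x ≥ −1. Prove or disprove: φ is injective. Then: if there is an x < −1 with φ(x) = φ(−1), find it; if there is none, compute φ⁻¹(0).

Both pieces are strictly decreasing (slopes −3 and −3), so each is injective on its own interval.
The left piece maps (−∞, −1) onto (−5, ∞); the right piece maps [−1, ∞) onto (−∞, −5].
These images are disjoint, so no value is attained by both pieces. So φ is injective.
Because the two images are disjoint, no x < −1 has φ(x) = φ(−1), so we compute φ⁻¹(0): 0 lies in (−5, ∞), so solve −3x − 8 = 0: x = (0 + 8)/(−3) = −8/3.

-8/3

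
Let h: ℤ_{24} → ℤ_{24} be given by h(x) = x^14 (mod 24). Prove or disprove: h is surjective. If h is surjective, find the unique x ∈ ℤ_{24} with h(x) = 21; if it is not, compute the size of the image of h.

h(2): Repeated squaring mod 24: 2^1 ≡ 2, 2^2 ≡ 2² = 4, 2^4 ≡ 4² = 16, 2^8 ≡ 16² = 256 ≡ 16. Since 14 = 8 + 4 + 2, 2^14 ≡ 16·16·4: 16·16 = 256 ≡ 16, then 16·4 = 64 ≡ 16. So 2^14 ≡ 16 (mod 24).
h(4): Repeated squaring mod 24: 4^1 ≡ 4, 4^2 ≡ 4² = 16, 4^4 ≡ 16² = 256 ≡ 16, 4^8 ≡ 16² = 256 ≡ 16. Since 14 = 8 + 4 + 2, 4^14 ≡ 16·16·16: 16·16 = 256 ≡ 16, then 16·16 = 256 ≡ 16. So 4^14 ≡ 16 (mod 24).
So h(2) = h(4) = 16 while 2 ≠ 4, hence h is not injective.
A non-injective map from the 24-element set ℤ_{24} to itself takes at most 23 distinct values, so it cannot be surjective. So h is not surjective.
Since h is not surjective, we determine |image(h)|. Computing x^14 mod 24 for each x (by repeated squaring, reducing mod 24 at every step), the values h(0), h(1), …, h(23) are: 0, 1, 16, 9, 16, 1, 0, 1, 16, 9, 16, 1, 0, 1, 16, 9, 16, 1, 0, 1, 16, 9, 16, 1.
The distinct values are {0, 1, 9, 16}; there are 4 of them.

4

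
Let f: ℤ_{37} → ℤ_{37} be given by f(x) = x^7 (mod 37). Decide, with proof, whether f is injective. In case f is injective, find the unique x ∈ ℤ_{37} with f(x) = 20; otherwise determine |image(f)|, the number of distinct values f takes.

Since 37 is prime, the nonzero elements of ℤ_{37} form a cyclic group of order 36.
As gcd(7, 36) = 1, raising to the 7th power is a bijection on this group: if u^7 ≡ v^7 then (uv^{−1})^7 = 1, and the only element of order dividing gcd(7, 36) = 1 is 1, so u = v.
With f(0) = 0 this makes f injective on all of ℤ_{37}, hence bijective (finite equal-size domain and codomain). In particular f is injective.
Since f is injective, we find the preimage of 20. The inverse of x ↦ x^7 on (ℤ_{37})^× is x ↦ x^31, because 7·31 = 217 = 6·36 + 1 ≡ 1 (mod 36) and x^{36} = 1 for x ≠ 0 (Fermat). So f⁻¹(20) = 20^31 mod 37.
Repeated squaring mod 37: 20^1 ≡ 20, 20^2 ≡ 20² = 400 ≡ 30, 20^4 ≡ 30² = 900 ≡ 12, 20^8 ≡ 12² = 144 ≡ 33, 20^16 ≡ 33² = 1089 ≡ 16. Since 31 = 16 + 8 + 4 + 2 + 1, 20^31 ≡ 16·33·12·30·20: 16·33 = 528 ≡ 10, then 10·12 = 120 ≡ 9, then 9·30 = 270 ≡ 11, then 11·20 = 220 ≡ 35. So 20^31 ≡ 35 (mod 37).
Hence f⁻¹(20) = 35.

35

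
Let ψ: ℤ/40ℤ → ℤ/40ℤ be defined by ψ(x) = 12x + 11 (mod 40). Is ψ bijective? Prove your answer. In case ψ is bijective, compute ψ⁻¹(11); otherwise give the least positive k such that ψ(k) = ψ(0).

We have gcd(12, 40) = 4 > 1. Taking a = 0 and b = 10: ψ(0) = 11 and ψ(10) = 12·10 + 11 = 131 ≡ 11 (mod 40).
So ψ(0) = ψ(10) while 0 ≠ 10, so ψ is not injective, hence not bijective.
Since ψ is not bijective, we find the least positive k with ψ(k) = ψ(0): this means 12k ≡ 0 (mod 40), i.e. 40 ∣ 12k. Since gcd(12, 40) = 4, dividing through by 4 this holds exactly when 10 ∣ 3k, and as gcd(3, 10) = 1, exactly when 10 ∣ k.
The smallest positive such k is 10.

10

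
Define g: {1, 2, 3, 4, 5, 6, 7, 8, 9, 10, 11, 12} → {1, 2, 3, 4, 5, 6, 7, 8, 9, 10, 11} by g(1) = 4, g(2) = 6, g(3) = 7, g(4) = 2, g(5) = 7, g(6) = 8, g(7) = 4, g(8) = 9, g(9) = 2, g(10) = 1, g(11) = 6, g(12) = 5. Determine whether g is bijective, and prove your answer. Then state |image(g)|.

8

g(3) = 7 = g(5) with 3 ≠ 5, so g is not injective, hence not bijective.
The image of g is {1, 2, 4, 5, 6, 7, 8, 9}, which has 8 elements.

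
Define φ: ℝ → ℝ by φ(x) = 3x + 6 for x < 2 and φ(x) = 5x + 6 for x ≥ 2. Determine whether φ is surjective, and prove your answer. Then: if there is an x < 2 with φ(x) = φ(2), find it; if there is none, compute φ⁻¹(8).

2/3

Both pieces are strictly increasing (slopes 3 and 5), so each is injective on its own interval.
The left piece maps (−∞, 2) onto (−∞, 12); the right piece maps [2, ∞) onto [16, ∞).
The union (−∞, 12) ∪ [16, ∞) omits the interval between 12 and 16; in particular 12 has no preimage. So φ is not surjective.
Because the two images are disjoint, no x < 2 has φ(x) = φ(2), so we compute φ⁻¹(8): 8 lies in (−∞, 12), so solve 3x + 6 = 8: x = (8 − 6)/3 = 2/3.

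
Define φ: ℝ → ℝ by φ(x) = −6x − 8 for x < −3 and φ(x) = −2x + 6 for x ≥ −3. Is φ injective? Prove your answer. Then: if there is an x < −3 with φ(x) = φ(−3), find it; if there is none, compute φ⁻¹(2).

-10/3

Both pieces are strictly decreasing (slopes −6 and −2), so each is injective on its own interval.
The left piece maps (−∞, −3) onto (10, ∞); the right piece maps [−3, ∞) onto (−∞, 12].
These images overlap. In particular φ(−3) = 12 (right piece), and solving −6x − 8 = 12 on the left piece gives x = −10/3 < −3.
So φ(−10/3) = φ(−3) with −10/3 ≠ −3, and φ is not injective. This x = −10/3 is the requested value below −3.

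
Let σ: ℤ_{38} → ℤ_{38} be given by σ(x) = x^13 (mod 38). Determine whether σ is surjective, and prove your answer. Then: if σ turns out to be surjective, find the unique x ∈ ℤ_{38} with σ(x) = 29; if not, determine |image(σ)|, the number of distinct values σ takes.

15

Computing x^13 mod 38 for each x (by repeated squaring, reducing mod 38 at every step), the values σ(0), σ(1), …, σ(37) are: 0, 1, 22, 33, 28, 17, 4, 7, 8, 25, 32, 11, 12, 15, 2, 29, 24, 35, 18, 19, 20, 3, 14, 9, 36, 23, 26, 27, 6, 13, 30, 31, 34, 21, 10, 5, 16, 37.
Every element of ℤ_{38} appears exactly once in this list, so σ is a bijection, and in particular surjective.
Since σ is surjective, we read off the preimage of 29 from the same table: σ(15) = 29, so σ⁻¹(29) = 15.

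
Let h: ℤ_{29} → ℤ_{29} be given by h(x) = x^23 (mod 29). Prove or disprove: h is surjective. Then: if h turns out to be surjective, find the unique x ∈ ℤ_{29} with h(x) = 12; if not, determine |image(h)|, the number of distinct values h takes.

Since 29 is prime, the nonzero elements of ℤ_{29} form a cyclic group of order 28.
As gcd(23, 28) = 1, raising to the 23rd power is a bijection on this group: if s^23 ≡ t^23 then (st^{−1})^23 = 1, and the only element of order dividing gcd(23, 28) = 1 is 1, so s = t.
With h(0) = 0 this makes h injective on all of ℤ_{29}, hence bijective (finite equal-size domain and codomain). In particular h is surjective.
Since h is surjective, we find the preimage of 12. The inverse of x ↦ x^23 on (ℤ_{29})^× is x ↦ x^11, because 23·11 = 253 = 9·28 + 1 ≡ 1 (mod 28) and x^{28} = 1 for x ≠ 0 (Fermat). So h⁻¹(12) = 12^11 mod 29.
Repeated squaring mod 29: 12^1 ≡ 12, 12^2 ≡ 12² = 144 ≡ 28, 12^4 ≡ 28² = 784 ≡ 1, 12^8 ≡ 1² = 1. Since 11 = 8 + 2 + 1, 12^11 ≡ 1·28·12: 1·28 = 28, then 28·12 = 336 ≡ 17. So 12^11 ≡ 17 (mod 29).
Hence h⁻¹(12) = 17.

17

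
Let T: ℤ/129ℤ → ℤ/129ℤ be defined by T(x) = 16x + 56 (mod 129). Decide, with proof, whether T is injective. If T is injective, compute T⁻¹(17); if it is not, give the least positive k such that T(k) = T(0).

Recall: T is injective when T(x_1) = T(x_2) forces x_1 = x_2.
Suppose T(x_1) = T(x_2) in ℤ/129ℤ. Then 16x_1 + 56 ≡ 16x_2 + 56 (mod 129), therefore 16(x_1 − x_2) ≡ 0 (mod 129).
Since gcd(16, 129) = 1, 16 is invertible modulo 129, hence x_1 − x_2 ≡ 0 (mod 129), i.e. x_1 = x_2.
So T is injective.
We now compute 16⁻¹ mod 129 explicitly. Euclid's algorithm: 129 = 8·16 + 1; back-substituting gives 1 = 121·16 − 15·129, so 16⁻¹ ≡ 121 (mod 129).
Since T is injective, we compute T⁻¹(17): solve 16x + 56 ≡ 17 (mod 129), i.e. 16x ≡ 90 (mod 129).
Multiplying by 16⁻¹ = 121 gives x ≡ 121·90 = 10890 = 84·129 + 54 ≡ 54 (mod 129).
Check: T(54) = 16·54 + 56 = 920 = 7·129 + 17 ≡ 17 (mod 129).

54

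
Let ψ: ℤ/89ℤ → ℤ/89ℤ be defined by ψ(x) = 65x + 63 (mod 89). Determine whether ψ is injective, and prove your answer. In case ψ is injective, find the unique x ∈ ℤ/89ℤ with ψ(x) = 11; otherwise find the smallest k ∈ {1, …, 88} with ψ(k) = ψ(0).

17

Suppose ψ(s) = ψ(t) in ℤ/89ℤ. Then 65s + 63 ≡ 65t + 63 (mod 89), hence 65(s − t) ≡ 0 (mod 89).
Since gcd(65, 89) = 1, 65 is invertible modulo 89, thus s − t ≡ 0 (mod 89), i.e. s = t.
Therefore ψ is injective.
We now compute 65⁻¹ mod 89 explicitly. Euclid's algorithm: 89 = 1·65 + 24, 65 = 2·24 + 17, 24 = 1·17 + 7, 17 = 2·7 + 3, 7 = 2·3 + 1; back-substituting gives 1 = 63·65 − 46·89, so 65⁻¹ ≡ 63 (mod 89).
Since ψ is injective, we find ψ⁻¹(11): we need 65x ≡ 11 − 63 ≡ 37 (mod 89). Using 65⁻¹ = 63: x ≡ 63·37 = 2331 = 26·89 + 17, so x = 17.
Check: ψ(17) = 65·17 + 63 = 1168 = 13·89 + 11 ≡ 11 (mod 89).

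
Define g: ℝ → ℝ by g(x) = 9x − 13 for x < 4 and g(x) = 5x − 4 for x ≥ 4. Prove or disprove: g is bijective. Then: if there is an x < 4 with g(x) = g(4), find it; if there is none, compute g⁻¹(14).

Both pieces are strictly increasing (slopes 9 and 5), so each is injective on its own interval.
The left piece maps (−∞, 4) onto (−∞, 23); the right piece maps [4, ∞) onto [16, ∞).
These images overlap. In particular g(4) = 16 (right piece), and solving 9x − 13 = 16 on the left piece gives x = 29/9 < 4.
So g(29/9) = g(4) with 29/9 ≠ 4, and g is not injective, hence not bijective. This x = 29/9 is the requested value below 4.

29/9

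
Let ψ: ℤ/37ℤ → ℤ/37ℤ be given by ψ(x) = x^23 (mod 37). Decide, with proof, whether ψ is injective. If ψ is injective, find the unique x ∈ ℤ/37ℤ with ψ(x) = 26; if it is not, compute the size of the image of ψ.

10

Since 37 is prime, the nonzero elements of ℤ/37ℤ form a cyclic group of order 36.
As gcd(23, 36) = 1, raising to the 23rd power is a bijection on this group: if u^23 ≡ v^23 then (uv^{−1})^23 = 1, and the only element of order dividing gcd(23, 36) = 1 is 1, so u = v.
With ψ(0) = 0 this makes ψ injective on all of ℤ/37ℤ, hence bijective (finite equal-size domain and codomain). In particular ψ is injective.
Since ψ is injective, we find the preimage of 26. The inverse of x ↦ x^23 on (ℤ/37ℤ)^× is x ↦ x^11, because 23·11 = 253 = 7·36 + 1 ≡ 1 (mod 36) and x^{36} = 1 for x ≠ 0 (Fermat). So ψ⁻¹(26) = 26^11 mod 37.
Repeated squaring mod 37: 26^1 ≡ 26, 26^2 ≡ 26² = 676 ≡ 10, 26^4 ≡ 10² = 100 ≡ 26, 26^8 ≡ 26² = 676 ≡ 10. Since 11 = 8 + 2 + 1, 26^11 ≡ 10·10·26: 10·10 = 100 ≡ 26, then 26·26 = 676 ≡ 10. So 26^11 ≡ 10 (mod 37).
Hence ψ⁻¹(26) = 10.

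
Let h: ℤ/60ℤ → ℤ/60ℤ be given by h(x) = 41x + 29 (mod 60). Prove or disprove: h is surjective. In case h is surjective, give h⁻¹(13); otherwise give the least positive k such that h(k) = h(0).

4

By definition, surjectivity means every element of the codomain has a preimage under h.
Since gcd(41, 60) = 1, 41 is invertible modulo 60. Euclid's algorithm: 60 = 1·41 + 19, 41 = 2·19 + 3, 19 = 6·3 + 1; back-substituting gives 1 = 41·41 − 28·60, so 41⁻¹ ≡ 41 (mod 60).
For any y ∈ ℤ/60ℤ, x = 41(y − 29) mod 60 satisfies h(x) = 41·41(y − 29) + 29 ≡ y (since 41·41 ≡ 1 mod 60). So every y has a preimage.
Therefore h is surjective.
Since h is surjective, we find h⁻¹(13): we need 41x ≡ 13 − 29 ≡ 44 (mod 60). Using 41⁻¹ = 41: x ≡ 41·44 = 1804 = 30·60 + 4, so x = 4.
Check: h(4) = 41·4 + 29 = 193 = 3·60 + 13 ≡ 13 (mod 60).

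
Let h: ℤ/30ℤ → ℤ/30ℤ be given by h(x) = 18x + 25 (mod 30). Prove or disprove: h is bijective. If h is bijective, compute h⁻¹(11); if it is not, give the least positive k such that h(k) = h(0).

5

By definition, h is injective when h(x_1) = h(x_2) forces x_1 = x_2.
We have gcd(18, 30) = 6 > 1. Taking x_1 = 0 and x_2 = 5: h(0) = 25 and h(5) = 18·5 + 25 = 115 ≡ 25 (mod 30).
So h(0) = h(5) while 0 ≠ 5, so h is not injective, hence not bijective.
Since h is not bijective, we find the least positive k with h(k) = h(0): this means 18k ≡ 0 (mod 30), i.e. 30 ∣ 18k. Since gcd(18, 30) = 6, dividing through by 6 this holds exactly when 5 ∣ 3k, and as gcd(3, 5) = 1, exactly when 5 ∣ k.
The smallest positive such k is 5.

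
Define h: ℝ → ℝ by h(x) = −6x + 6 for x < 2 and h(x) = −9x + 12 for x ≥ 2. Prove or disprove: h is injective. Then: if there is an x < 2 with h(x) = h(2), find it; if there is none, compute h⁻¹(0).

Both pieces are strictly decreasing (slopes −6 and −9), so each is injective on its own interval.
The left piece maps (−∞, 2) onto (−6, ∞); the right piece maps [2, ∞) onto (−∞, −6].
These images are disjoint, so no value is attained by both pieces. So h is injective.
Because the two images are disjoint, no x < 2 has h(x) = h(2), so we compute h⁻¹(0): 0 lies in (−6, ∞), so solve −6x + 6 = 0: x = (0 − 6)/(−6) = 1.

1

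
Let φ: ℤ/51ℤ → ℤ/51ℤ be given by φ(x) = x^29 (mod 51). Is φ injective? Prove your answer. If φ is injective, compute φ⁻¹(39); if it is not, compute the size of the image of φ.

48

Computing x^29 mod 51 for each x (by repeated squaring, reducing mod 51 at every step), the values φ(0), φ(1), …, φ(50) are: 0, 1, 32, 12, 4, 20, 27, 40, 26, 42, 28, 41, 48, 13, 5, 36, 16, 17, 18, 49, 29, 21, 37, 44, 6, 43, 8, 45, 7, 14, 30, 22, 2, 33, 34, 35, 15, 46, 38, 3, 10, 23, 9, 25, 11, 24, 31, 47, 39, 19, 50.
Every element of ℤ/51ℤ appears exactly once in this list, so φ is a bijection, and in particular injective.
Since φ is injective, we read off the preimage of 39 from the same table: φ(48) = 39, so φ⁻¹(39) = 48.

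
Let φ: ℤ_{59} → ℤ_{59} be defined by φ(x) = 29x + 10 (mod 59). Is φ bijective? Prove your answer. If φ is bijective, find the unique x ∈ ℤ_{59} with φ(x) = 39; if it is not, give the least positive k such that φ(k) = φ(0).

Recall: φ is injective when φ(x_1) = φ(x_2) forces x_1 = x_2.
Suppose φ(x_1) = φ(x_2) in ℤ_{59}. Then 29x_1 + 10 ≡ 29x_2 + 10 (mod 59), hence 29(x_1 − x_2) ≡ 0 (mod 59).
Since gcd(29, 59) = 1, 29 is invertible modulo 59, so x_1 − x_2 ≡ 0 (mod 59), i.e. x_1 = x_2.
We now compute 29⁻¹ mod 59 explicitly. Euclid's algorithm: 59 = 2·29 + 1; back-substituting gives 1 = 57·29 − 28·59, so 29⁻¹ ≡ 57 (mod 59).
Then y ↦ 57(y − 10) is a two-sided inverse to φ, so every y ∈ ℤ_{59} has a preimage.
Hence φ is bijective.
Since φ is bijective, we find φ⁻¹(39): we need 29x ≡ 39 − 10 ≡ 29 (mod 59). Using 29⁻¹ = 57: x ≡ 57·29 = 1653 = 28·59 + 1, so x = 1.
Check: φ(1) = 29·1 + 10 = 39 ≡ 39 (mod 59).

1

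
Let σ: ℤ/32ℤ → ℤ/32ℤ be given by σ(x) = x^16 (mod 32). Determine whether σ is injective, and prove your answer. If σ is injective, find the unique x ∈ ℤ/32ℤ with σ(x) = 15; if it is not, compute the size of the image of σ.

2

σ(0) = 0^16 = 0.
σ(2): Repeated squaring mod 32: 2^1 ≡ 2, 2^2 ≡ 2² = 4, 2^4 ≡ 4² = 16, 2^8 ≡ 16² = 256 ≡ 0, 2^16 ≡ 0² = 0. So 2^16 ≡ 0 (mod 32).
So σ(0) = σ(2) = 0 while 0 ≠ 2, hence σ is not injective.
Since σ is not injective, we determine |image(σ)|. Computing x^16 mod 32 for each x (by repeated squaring, reducing mod 32 at every step), the values σ(0), σ(1), …, σ(31) are: 0, 1, 0, 1, 0, 1, 0, 1, 0, 1, 0, 1, 0, 1, 0, 1, 0, 1, 0, 1, 0, 1, 0, 1, 0, 1, 0, 1, 0, 1, 0, 1.
The distinct values are {0, 1}; there are 2 of them.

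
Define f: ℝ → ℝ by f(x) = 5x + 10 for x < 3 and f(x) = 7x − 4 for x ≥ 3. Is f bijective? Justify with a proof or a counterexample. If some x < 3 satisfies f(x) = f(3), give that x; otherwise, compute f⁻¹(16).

7/5

Both pieces are strictly increasing (slopes 5 and 7), so each is injective on its own interval.
The left piece maps (−∞, 3) onto (−∞, 25); the right piece maps [3, ∞) onto [17, ∞).
These images overlap. In particular f(3) = 17 (right piece), and solving 5x + 10 = 17 on the left piece gives x = 7/5 < 3.
So f(7/5) = f(3) with 7/5 ≠ 3, and f is not injective, hence not bijective. This x = 7/5 is the requested value below 3.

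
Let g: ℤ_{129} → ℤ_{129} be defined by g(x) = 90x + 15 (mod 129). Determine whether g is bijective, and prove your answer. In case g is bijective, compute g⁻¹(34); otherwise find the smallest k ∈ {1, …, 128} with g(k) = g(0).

Recall: g is injective if g(a) = g(b) implies a = b.
We have gcd(90, 129) = 3 > 1. Taking a = 0 and b = 43: g(0) = 15 and g(43) = 90·43 + 15 = 3885 ≡ 15 (mod 129).
So g(0) = g(43) while 0 ≠ 43, therefore g is not injective, hence not bijective.
Since g is not bijective, we find the least positive k with g(k) = g(0): this means 90k ≡ 0 (mod 129), i.e. 129 ∣ 90k. Since gcd(90, 129) = 3, dividing through by 3 this holds exactly when 43 ∣ 30k, and as gcd(30, 43) = 1, exactly when 43 ∣ k.
The smallest positive such k is 43.

43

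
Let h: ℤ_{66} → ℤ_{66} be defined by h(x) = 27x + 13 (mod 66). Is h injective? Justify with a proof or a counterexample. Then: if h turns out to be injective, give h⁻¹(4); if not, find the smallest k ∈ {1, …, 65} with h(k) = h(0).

We have gcd(27, 66) = 3 > 1. Taking u = 0 and v = 22: h(0) = 13 and h(22) = 27·22 + 13 = 607 ≡ 13 (mod 66).
So h(0) = h(22) while 0 ≠ 22, hence h is not injective.
Since h is not injective, we find the least positive k with h(k) = h(0): this means 27k ≡ 0 (mod 66), i.e. 66 ∣ 27k. Since gcd(27, 66) = 3, dividing through by 3 this holds exactly when 22 ∣ 9k, and as gcd(9, 22) = 1, exactly when 22 ∣ k.
The smallest positive such k is 22.

22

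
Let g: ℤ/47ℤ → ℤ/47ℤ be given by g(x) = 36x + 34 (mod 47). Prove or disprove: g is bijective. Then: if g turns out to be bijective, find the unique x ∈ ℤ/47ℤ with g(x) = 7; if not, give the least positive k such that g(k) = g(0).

If g(a) = g(b), then 36a ≡ 36b (mod 47). Because gcd(36, 47) = 1, we may cancel 36 to get a ≡ b (mod 47).
We now compute 36⁻¹ mod 47 explicitly. Euclid's algorithm: 47 = 1·36 + 11, 36 = 3·11 + 3, 11 = 3·3 + 2, 3 = 1·2 + 1; back-substituting gives 1 = 17·36 − 13·47, so 36⁻¹ ≡ 17 (mod 47).
Then y ↦ 17(y − 34) is a two-sided inverse to g, so every y ∈ ℤ/47ℤ has a preimage.
Hence g is bijective.
Since g is bijective, we compute g⁻¹(7): solve 36x + 34 ≡ 7 (mod 47), i.e. 36x ≡ 20 (mod 47).
Multiplying by 36⁻¹ = 17 gives x ≡ 17·20 = 340 = 7·47 + 11 ≡ 11 (mod 47).
Check: g(11) = 36·11 + 34 = 430 = 9·47 + 7 ≡ 7 (mod 47).

11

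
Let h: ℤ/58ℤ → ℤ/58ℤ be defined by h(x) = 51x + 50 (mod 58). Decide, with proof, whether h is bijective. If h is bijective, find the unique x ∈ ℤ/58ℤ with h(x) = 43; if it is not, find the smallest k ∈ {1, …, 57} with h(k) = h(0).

Recall: h is injective when h(x_1) = h(x_2) forces x_1 = x_2.
Suppose h(x_1) = h(x_2) in ℤ/58ℤ. Then 51x_1 + 50 ≡ 51x_2 + 50 (mod 58), thus 51(x_1 − x_2) ≡ 0 (mod 58).
Since gcd(51, 58) = 1, 51 is invertible modulo 58, thus x_1 − x_2 ≡ 0 (mod 58), i.e. x_1 = x_2.
We now compute 51⁻¹ mod 58 explicitly. Euclid's algorithm: 58 = 1·51 + 7, 51 = 7·7 + 2, 7 = 3·2 + 1; back-substituting gives 1 = 33·51 − 29·58, so 51⁻¹ ≡ 33 (mod 58).
Then y ↦ 33(y − 50) is a two-sided inverse to h, so every y ∈ ℤ/58ℤ has a preimage.
Thus h is bijective.
Since h is bijective, we find h⁻¹(43): we need 51x ≡ 43 − 50 ≡ 51 (mod 58). Using 51⁻¹ = 33: x ≡ 33·51 = 1683 = 29·58 + 1, so x = 1.
Check: h(1) = 51·1 + 50 = 101 = 1·58 + 43 ≡ 43 (mod 58).

1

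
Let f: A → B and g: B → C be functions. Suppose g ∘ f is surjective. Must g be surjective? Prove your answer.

surjective

Let c ∈ C. Since g ∘ f is surjective, some a ∈ A has g(f(a)) = c. Then b = f(a) ∈ B satisfies g(b) = c. So g is surjective.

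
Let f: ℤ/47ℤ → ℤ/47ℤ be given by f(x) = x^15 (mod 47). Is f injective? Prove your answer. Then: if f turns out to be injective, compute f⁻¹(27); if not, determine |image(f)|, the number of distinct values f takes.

Since 47 is prime, the nonzero elements of ℤ/47ℤ form a cyclic group of order 46.
As gcd(15, 46) = 1, raising to the 15th power is a bijection on this group: if u^15 ≡ v^15 then (uv^{−1})^15 = 1, and the only element of order dividing gcd(15, 46) = 1 is 1, so u = v.
With f(0) = 0 this makes f injective on all of ℤ/47ℤ, hence bijective (finite equal-size domain and codomain). In particular f is injective.
Since f is injective, we find the preimage of 27. The inverse of x ↦ x^15 on (ℤ/47ℤ)^× is x ↦ x^43, because 15·43 = 645 = 14·46 + 1 ≡ 1 (mod 46) and x^{46} = 1 for x ≠ 0 (Fermat). So f⁻¹(27) = 27^43 mod 47.
Repeated squaring mod 47: 27^1 ≡ 27, 27^2 ≡ 27² = 729 ≡ 24, 27^4 ≡ 24² = 576 ≡ 12, 27^8 ≡ 12² = 144 ≡ 3, 27^16 ≡ 3² = 9, 27^32 ≡ 9² = 81 ≡ 34. Since 43 = 32 + 8 + 2 + 1, 27^43 ≡ 34·3·24·27: 34·3 = 102 ≡ 8, then 8·24 = 192 ≡ 4, then 4·27 = 108 ≡ 14. So 27^43 ≡ 14 (mod 47).
Hence f⁻¹(27) = 14.

14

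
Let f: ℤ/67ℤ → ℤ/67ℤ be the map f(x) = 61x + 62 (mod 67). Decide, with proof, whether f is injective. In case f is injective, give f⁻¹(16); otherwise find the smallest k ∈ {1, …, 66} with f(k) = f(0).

30

Suppose f(a) = f(b) in ℤ/67ℤ. Then 61a + 62 ≡ 61b + 62 (mod 67), so 61(a − b) ≡ 0 (mod 67).
Since gcd(61, 67) = 1, 61 is invertible modulo 67, hence a − b ≡ 0 (mod 67), i.e. a = b.
Thus f is injective.
We now compute 61⁻¹ mod 67 explicitly. Euclid's algorithm: 67 = 1·61 + 6, 61 = 10·6 + 1; back-substituting gives 1 = 11·61 − 10·67, so 61⁻¹ ≡ 11 (mod 67).
Since f is injective, we find f⁻¹(16): we need 61x ≡ 16 − 62 ≡ 21 (mod 67). Using 61⁻¹ = 11: x ≡ 11·21 = 231 = 3·67 + 30, so x = 30.
Check: f(30) = 61·30 + 62 = 1892 = 28·67 + 16 ≡ 16 (mod 67).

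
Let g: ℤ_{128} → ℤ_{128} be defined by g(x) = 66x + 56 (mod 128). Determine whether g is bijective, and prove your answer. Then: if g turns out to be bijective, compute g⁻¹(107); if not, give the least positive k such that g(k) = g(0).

64

Recall: injectivity means: for all x_1, x_2 in the domain, g(x_1) = g(x_2) implies x_1 = x_2.
We have gcd(66, 128) = 2 > 1. Taking x_1 = 0 and x_2 = 64: g(0) = 56 and g(64) = 66·64 + 56 = 4280 ≡ 56 (mod 128).
So g(0) = g(64) while 0 ≠ 64, hence g is not injective, hence not bijective.
Since g is not bijective, we find the least positive k with g(k) = g(0): this means 66k ≡ 0 (mod 128), i.e. 128 ∣ 66k. Since gcd(66, 128) = 2, dividing through by 2 this holds exactly when 64 ∣ 33k, and as gcd(33, 64) = 1, exactly when 64 ∣ k.
The smallest positive such k is 64.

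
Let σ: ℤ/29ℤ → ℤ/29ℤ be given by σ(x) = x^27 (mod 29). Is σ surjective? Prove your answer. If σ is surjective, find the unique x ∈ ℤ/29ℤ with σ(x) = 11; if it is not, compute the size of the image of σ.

8

Since 29 is prime, the nonzero elements of ℤ/29ℤ form a cyclic group of order 28.
As gcd(27, 28) = 1, raising to the 27th power is a bijection on this group: if a^27 ≡ b^27 then (ab^{−1})^27 = 1, and the only element of order dividing gcd(27, 28) = 1 is 1, so a = b.
With σ(0) = 0 this makes σ injective on all of ℤ/29ℤ, hence bijective (finite equal-size domain and codomain). In particular σ is surjective.
Since σ is surjective, we find the preimage of 11. The inverse of x ↦ x^27 on (ℤ/29ℤ)^× is x ↦ x^27, because 27·27 = 729 = 26·28 + 1 ≡ 1 (mod 28) and x^{28} = 1 for x ≠ 0 (Fermat). So σ⁻¹(11) = 11^27 mod 29.
Repeated squaring mod 29: 11^1 ≡ 11, 11^2 ≡ 11² = 121 ≡ 5, 11^4 ≡ 5² = 25, 11^8 ≡ 25² = 625 ≡ 16, 11^16 ≡ 16² = 256 ≡ 24. Since 27 = 16 + 8 + 2 + 1, 11^27 ≡ 24·16·5·11: 24·16 = 384 ≡ 7, then 7·5 = 35 ≡ 6, then 6·11 = 66 ≡ 8. So 11^27 ≡ 8 (mod 29).
Hence σ⁻¹(11) = 8.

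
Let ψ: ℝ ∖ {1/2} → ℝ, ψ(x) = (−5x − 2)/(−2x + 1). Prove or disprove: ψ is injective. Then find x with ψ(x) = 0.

-2/5

Suppose ψ(x_1) = ψ(x_2). Cross-multiplying: (−5x_1 − 2)(−2x_2 + 1) = (−5x_2 − 2)(−2x_1 + 1).
Expanding both sides and cancelling the symmetric terms leaves −9·(x_1 − x_2) = 0. Since −9 ≠ 0, x_1 = x_2. Hence ψ is injective.
Solving ψ(x) = 0: cross-multiplying gives −5x − 2 = 0(−2x + 1), which rearranges to −5x = 2, so x = −2/5.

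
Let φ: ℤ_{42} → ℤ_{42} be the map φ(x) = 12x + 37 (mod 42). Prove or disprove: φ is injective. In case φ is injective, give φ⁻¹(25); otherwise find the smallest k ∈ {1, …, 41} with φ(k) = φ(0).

We have gcd(12, 42) = 6 > 1. Taking u = 0 and v = 7: φ(0) = 37 and φ(7) = 12·7 + 37 = 121 ≡ 37 (mod 42).
So φ(0) = φ(7) while 0 ≠ 7, thus φ is not injective.
Since φ is not injective, we find the least positive k with φ(k) = φ(0): this means 12k ≡ 0 (mod 42), i.e. 42 ∣ 12k. Since gcd(12, 42) = 6, dividing through by 6 this holds exactly when 7 ∣ 2k, and as gcd(2, 7) = 1, exactly when 7 ∣ k.
The smallest positive such k is 7.

7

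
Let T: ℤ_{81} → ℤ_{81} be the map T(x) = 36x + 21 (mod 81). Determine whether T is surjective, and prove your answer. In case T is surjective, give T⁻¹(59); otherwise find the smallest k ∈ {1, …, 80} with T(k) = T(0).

9

Recall that surjectivity means every element of the codomain has a preimage under T.
Since gcd(36, 81) = 9, we have 36x ≡ 0 (mod 9) for all x, so T(x) ≡ 3 (mod 9).
But 0 ≢ 3 (mod 9), so 0 ∈ ℤ_{81} has no preimage. Therefore T is not surjective.
Since T is not surjective, we find the least positive k with T(k) = T(0): this means 36k ≡ 0 (mod 81), i.e. 81 ∣ 36k. Since gcd(36, 81) = 9, dividing through by 9 this holds exactly when 9 ∣ 4k, and as gcd(4, 9) = 1, exactly when 9 ∣ k.
The smallest positive such k is 9.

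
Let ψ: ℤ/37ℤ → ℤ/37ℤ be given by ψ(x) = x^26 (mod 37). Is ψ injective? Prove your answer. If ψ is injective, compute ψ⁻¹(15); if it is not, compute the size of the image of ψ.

19

ψ(18): Repeated squaring mod 37: 18^1 ≡ 18, 18^2 ≡ 18² = 324 ≡ 28, 18^4 ≡ 28² = 784 ≡ 7, 18^8 ≡ 7² = 49 ≡ 12, 18^16 ≡ 12² = 144 ≡ 33. Since 26 = 16 + 8 + 2, 18^26 ≡ 33·12·28: 33·12 = 396 ≡ 26, then 26·28 = 728 ≡ 25. So 18^26 ≡ 25 (mod 37).
ψ(19): Repeated squaring mod 37: 19^1 ≡ 19, 19^2 ≡ 19² = 361 ≡ 28, 19^4 ≡ 28² = 784 ≡ 7, 19^8 ≡ 7² = 49 ≡ 12, 19^16 ≡ 12² = 144 ≡ 33. Since 26 = 16 + 8 + 2, 19^26 ≡ 33·12·28: 33·12 = 396 ≡ 26, then 26·28 = 728 ≡ 25. So 19^26 ≡ 25 (mod 37).
So ψ(18) = ψ(19) = 25 while 18 ≠ 19, thus ψ is not injective.
Since ψ is not injective, we determine |image(ψ)|. Computing x^26 mod 37 for each x (by repeated squaring, reducing mod 37 at every step), the values ψ(0), ψ(1), …, ψ(36) are: 0, 1, 3, 12, 9, 21, 36, 16, 27, 33, 26, 10, 34, 28, 11, 30, 7, 4, 25, 25, 4, 7, 30, 11, 28, 34, 10, 26, 33, 27, 16, 36, 21, 9, 12, 3, 1.
The distinct values are {0, 1, 3, 4, 7, 9, 10, 11, 12, 16, 21, 25, 26, 27, 28, 30, 33, 34, 36}; there are 19 of them.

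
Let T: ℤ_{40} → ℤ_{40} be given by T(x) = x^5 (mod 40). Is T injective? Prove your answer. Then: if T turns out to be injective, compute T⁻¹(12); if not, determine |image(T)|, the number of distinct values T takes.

25

T(0) = 0^5 = 0.
T(10): Repeated squaring mod 40: 10^1 ≡ 10, 10^2 ≡ 10² = 100 ≡ 20, 10^4 ≡ 20² = 400 ≡ 0. Since 5 = 4 + 1, 10^5 ≡ 0·10: 0·10 = 0. So 10^5 ≡ 0 (mod 40).
So T(0) = T(10) = 0 while 0 ≠ 10, hence T is not injective.
Since T is not injective, we determine |image(T)|. Computing x^5 mod 40 for each x (by repeated squaring, reducing mod 40 at every step), the values T(0), T(1), …, T(39) are: 0, 1, 32, 3, 24, 5, 16, 7, 8, 9, 0, 11, 32, 13, 24, 15, 16, 17, 8, 19, 0, 21, 32, 23, 24, 25, 16, 27, 8, 29, 0, 31, 32, 33, 24, 35, 16, 37, 8, 39.
The distinct values are {0, 1, 3, 5, 7, 8, 9, 11, 13, 15, 16, 17, 19, 21, 23, 24, 25, 27, 29, 31, 32, 33, 35, 37, 39}; there are 25 of them.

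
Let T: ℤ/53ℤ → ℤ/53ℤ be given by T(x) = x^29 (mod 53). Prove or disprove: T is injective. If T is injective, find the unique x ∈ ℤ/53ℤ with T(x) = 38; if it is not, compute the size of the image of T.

37

Since 53 is prime, the nonzero elements of ℤ/53ℤ form a cyclic group of order 52.
As gcd(29, 52) = 1, raising to the 29th power is a bijection on this group: if s^29 ≡ t^29 then (st^{−1})^29 = 1, and the only element of order dividing gcd(29, 52) = 1 is 1, so s = t.
With T(0) = 0 this makes T injective on all of ℤ/53ℤ, hence bijective (finite equal-size domain and codomain). In particular T is injective.
Since T is injective, we find the preimage of 38. The inverse of x ↦ x^29 on (ℤ/53ℤ)^× is x ↦ x^9, because 29·9 = 261 = 5·52 + 1 ≡ 1 (mod 52) and x^{52} = 1 for x ≠ 0 (Fermat). So T⁻¹(38) = 38^9 mod 53.
Repeated squaring mod 53: 38^1 ≡ 38, 38^2 ≡ 38² = 1444 ≡ 13, 38^4 ≡ 13² = 169 ≡ 10, 38^8 ≡ 10² = 100 ≡ 47. Since 9 = 8 + 1, 38^9 ≡ 47·38: 47·38 = 1786 ≡ 37. So 38^9 ≡ 37 (mod 53).
Hence T⁻¹(38) = 37.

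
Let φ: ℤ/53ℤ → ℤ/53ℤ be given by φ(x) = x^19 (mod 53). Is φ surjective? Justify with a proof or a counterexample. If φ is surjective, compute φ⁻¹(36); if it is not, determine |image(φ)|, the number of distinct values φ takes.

42

Since 53 is prime, the nonzero elements of ℤ/53ℤ form a cyclic group of order 52.
As gcd(19, 52) = 1, raising to the 19th power is a bijection on this group: if x_1^19 ≡ x_2^19 then (x_1x_2^{−1})^19 = 1, and the only element of order dividing gcd(19, 52) = 1 is 1, so x_1 = x_2.
With φ(0) = 0 this makes φ injective on all of ℤ/53ℤ, hence bijective (finite equal-size domain and codomain). In particular φ is surjective.
Since φ is surjective, we find the preimage of 36. The inverse of x ↦ x^19 on (ℤ/53ℤ)^× is x ↦ x^11, because 19·11 = 209 = 4·52 + 1 ≡ 1 (mod 52) and x^{52} = 1 for x ≠ 0 (Fermat). So φ⁻¹(36) = 36^11 mod 53.
Repeated squaring mod 53: 36^1 ≡ 36, 36^2 ≡ 36² = 1296 ≡ 24, 36^4 ≡ 24² = 576 ≡ 46, 36^8 ≡ 46² = 2116 ≡ 49. Since 11 = 8 + 2 + 1, 36^11 ≡ 49·24·36: 49·24 = 1176 ≡ 10, then 10·36 = 360 ≡ 42. So 36^11 ≡ 42 (mod 53).
Hence φ⁻¹(36) = 42.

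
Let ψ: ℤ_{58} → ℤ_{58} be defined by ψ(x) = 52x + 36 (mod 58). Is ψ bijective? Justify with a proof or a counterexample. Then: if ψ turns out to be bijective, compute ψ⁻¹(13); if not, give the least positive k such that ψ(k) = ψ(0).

29

We have gcd(52, 58) = 2 > 1. Taking u = 0 and v = 29: ψ(0) = 36 and ψ(29) = 52·29 + 36 = 1544 ≡ 36 (mod 58).
So ψ(0) = ψ(29) while 0 ≠ 29, thus ψ is not injective, hence not bijective.
Since ψ is not bijective, we find the least positive k with ψ(k) = ψ(0): this means 52k ≡ 0 (mod 58), i.e. 58 ∣ 52k. Since gcd(52, 58) = 2, dividing through by 2 this holds exactly when 29 ∣ 26k, and as gcd(26, 29) = 1, exactly when 29 ∣ k.
The smallest positive such k is 29.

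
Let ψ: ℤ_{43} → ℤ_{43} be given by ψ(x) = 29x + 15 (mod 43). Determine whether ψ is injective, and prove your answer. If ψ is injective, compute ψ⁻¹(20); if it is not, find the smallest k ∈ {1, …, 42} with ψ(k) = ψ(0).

Recall that ψ is injective if ψ(x_1) = ψ(x_2) implies x_1 = x_2.
Suppose ψ(x_1) = ψ(x_2) in ℤ_{43}. Then 29x_1 + 15 ≡ 29x_2 + 15 (mod 43), so 29(x_1 − x_2) ≡ 0 (mod 43).
Since gcd(29, 43) = 1, 29 is invertible modulo 43, hence x_1 − x_2 ≡ 0 (mod 43), i.e. x_1 = x_2.
So ψ is injective.
We now compute 29⁻¹ mod 43 explicitly. Euclid's algorithm: 43 = 1·29 + 14, 29 = 2·14 + 1; back-substituting gives 1 = 3·29 − 2·43, so 29⁻¹ ≡ 3 (mod 43).
Since ψ is injective, we compute ψ⁻¹(20): solve 29x + 15 ≡ 20 (mod 43), i.e. 29x ≡ 5 (mod 43).
Multiplying by 29⁻¹ = 3 gives x ≡ 3·5 = 15 ≡ 15 (mod 43).
Check: ψ(15) = 29·15 + 15 = 450 = 10·43 + 20 ≡ 20 (mod 43).

15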